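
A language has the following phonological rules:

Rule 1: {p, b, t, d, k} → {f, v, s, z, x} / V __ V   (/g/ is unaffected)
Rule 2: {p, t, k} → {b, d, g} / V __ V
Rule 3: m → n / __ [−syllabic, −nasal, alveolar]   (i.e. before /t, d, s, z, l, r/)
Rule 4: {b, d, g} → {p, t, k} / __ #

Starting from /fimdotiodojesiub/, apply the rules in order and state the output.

findosiozojesiup

Rule 1 (intervocalic spirantization): /t/ is a stop between vowels /o/ and /i/, so it spirantizes to the fricative [s]. /d/ is a stop between vowels /o/ and /o/, so it spirantizes to the fricative [z]. /fimdotiodojesiub/ → fimdosiozojesiub.
Rule 2 (intervocalic voicing): no segment meets the environment; /fimdosiozojesiub/ is unchanged.
Rule 3 (nasal place assimilation): /m/ precedes the alveolar consonant /d/, so it assimilates in place to [n]. /fimdosiozojesiub/ → findosiozojesiub.
Rule 4 (final devoicing): /b/ is a voiced stop in word-final position, so it devoices to [p]. /findosiozojesiub/ → findosiozojesiup.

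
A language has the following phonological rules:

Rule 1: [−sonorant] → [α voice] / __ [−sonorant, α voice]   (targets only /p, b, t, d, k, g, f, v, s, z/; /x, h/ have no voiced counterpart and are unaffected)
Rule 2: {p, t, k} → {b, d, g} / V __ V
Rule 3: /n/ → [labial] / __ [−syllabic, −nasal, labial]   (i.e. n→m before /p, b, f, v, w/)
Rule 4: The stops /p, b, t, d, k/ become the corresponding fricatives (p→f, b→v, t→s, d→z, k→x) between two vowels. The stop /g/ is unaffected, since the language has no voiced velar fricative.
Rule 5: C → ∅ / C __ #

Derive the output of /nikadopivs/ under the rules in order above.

nigazovif

Rule 1 (regressive voicing assimilation): /v/ precedes the voiceless obstruent /s/, so it devoices to [f] by assimilation. /nikadopivs/ → nikadopifs.
Rule 2 (intervocalic voicing): /k/ is a voiceless stop between vowels /i/ and /a/, so it voices to [g]. /p/ is a voiceless stop between vowels /o/ and /i/, so it voices to [b]. /nikadopifs/ → nigadobifs.
Rule 3 (nasal place assimilation): no segment meets the environment; /nigadobifs/ is unchanged.
Rule 4 (intervocalic spirantization): /d/ is a stop between vowels /a/ and /o/, so it spirantizes to the fricative [z]. /b/ is a stop between vowels /o/ and /i/, so it spirantizes to the fricative [v]. /nigadobifs/ → nigazovifs.
Rule 5 (final cluster simplification): /s/ is the second consonant of a word-final cluster /fs/, so it deletes. /nigazovifs/ → nigazovif.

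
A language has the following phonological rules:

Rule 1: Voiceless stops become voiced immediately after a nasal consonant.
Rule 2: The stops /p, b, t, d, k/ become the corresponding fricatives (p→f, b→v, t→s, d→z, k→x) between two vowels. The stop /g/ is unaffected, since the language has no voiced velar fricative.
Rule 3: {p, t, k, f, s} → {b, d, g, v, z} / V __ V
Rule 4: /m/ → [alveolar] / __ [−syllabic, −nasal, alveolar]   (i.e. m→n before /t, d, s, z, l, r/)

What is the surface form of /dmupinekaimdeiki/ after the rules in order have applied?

Rule 1 (post-nasal voicing): no segment meets the environment; /dmupinekaimdeiki/ is unchanged.
Rule 2 (intervocalic spirantization): /p/ is a stop between vowels /u/ and /i/, so it spirantizes to the fricative [f]. /k/ is a stop between vowels /e/ and /a/, so it spirantizes to the fricative [x]. /k/ is a stop between vowels /i/ and /i/, so it spirantizes to the fricative [x]. /dmupinekaimdeiki/ → dmufinexaimdeixi.
Rule 3 (intervocalic voicing): /f/ is a voiceless obstruent between vowels /u/ and /i/, so it voices to [v]. /dmufinexaimdeixi/ → dmuvinexaimdeixi.
Rule 4 (nasal place assimilation): /m/ precedes the alveolar consonant /d/, so it assimilates in place to [n]. /dmuvinexaimdeixi/ → dmuvinexaindeixi.

dmuvinexaindeixi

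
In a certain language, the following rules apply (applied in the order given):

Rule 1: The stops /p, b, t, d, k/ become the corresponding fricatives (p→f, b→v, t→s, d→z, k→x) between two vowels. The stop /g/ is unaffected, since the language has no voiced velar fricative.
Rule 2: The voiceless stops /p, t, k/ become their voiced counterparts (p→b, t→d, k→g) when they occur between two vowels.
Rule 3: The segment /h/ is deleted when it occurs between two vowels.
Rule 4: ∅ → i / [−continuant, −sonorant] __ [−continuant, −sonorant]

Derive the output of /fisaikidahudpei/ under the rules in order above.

Rule 1 (intervocalic spirantization): /k/ is a stop between vowels /i/ and /i/, so it spirantizes to the fricative [x]. /d/ is a stop between vowels /i/ and /a/, so it spirantizes to the fricative [z]. /fisaikidahudpei/ → fisaixizahudpei.
Rule 2 (intervocalic voicing): no segment meets the environment; /fisaixizahudpei/ is unchanged.
Rule 3 (intervocalic h-deletion): /h/ occurs between vowels /a/ and /u/, so it deletes. /fisaixizahudpei/ → fisaixizaudpei.
Rule 4 (stop-cluster i-epenthesis): /d/ and /p/ form a stop–stop cluster, so [i] is inserted between them. /fisaixizaudpei/ → fisaixizaudipei.

fisaixizaudipei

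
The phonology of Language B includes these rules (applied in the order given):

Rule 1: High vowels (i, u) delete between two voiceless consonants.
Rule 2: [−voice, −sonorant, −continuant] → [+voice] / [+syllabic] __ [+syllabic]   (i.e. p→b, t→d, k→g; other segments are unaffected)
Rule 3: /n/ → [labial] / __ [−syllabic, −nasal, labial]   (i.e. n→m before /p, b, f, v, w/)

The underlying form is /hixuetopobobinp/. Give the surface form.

hxuedobobobimp

Rule 1 (high vowel syncope): /i/ is a high vowel flanked by voiceless consonants /h/ and /x/, so it deletes. /hixuetopobobinp/ → hxuetopobobinp.
Rule 2 (intervocalic voicing): /t/ is a voiceless stop between vowels /e/ and /o/, so it voices to [d]. /p/ is a voiceless stop between vowels /o/ and /o/, so it voices to [b]. /hxuetopobobinp/ → hxuedobobobinp.
Rule 3 (nasal place assimilation): /n/ precedes the labial consonant /p/, so it assimilates in place to [m]. /hxuedobobobinp/ → hxuedobobobimp.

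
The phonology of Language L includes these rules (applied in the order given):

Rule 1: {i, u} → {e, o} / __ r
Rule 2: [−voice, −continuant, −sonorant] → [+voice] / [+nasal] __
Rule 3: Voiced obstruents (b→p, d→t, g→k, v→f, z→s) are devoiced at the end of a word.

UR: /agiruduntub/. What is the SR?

agerudundup

Rule 1 (pre-rhotic lowering): /i/ is a high vowel immediately before /r/, so it lowers to [e]. /agiruduntub/ → ageruduntub.
Rule 2 (post-nasal voicing): /t/ is a voiceless stop immediately after the nasal /n/, so it voices to [d]. /ageruduntub/ → agerudundub.
Rule 3 (final devoicing): /b/ is a voiced obstruent in word-final position, so it devoices to [p]. /agerudundub/ → agerudundup.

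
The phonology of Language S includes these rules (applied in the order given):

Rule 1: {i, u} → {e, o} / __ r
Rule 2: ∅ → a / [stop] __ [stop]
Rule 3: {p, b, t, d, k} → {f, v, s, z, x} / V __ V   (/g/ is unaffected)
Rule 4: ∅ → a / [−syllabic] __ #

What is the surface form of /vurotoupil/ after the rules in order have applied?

vorosoufila

Rule 1 (pre-rhotic lowering): /u/ is a high vowel immediately before /r/, so it lowers to [o]. /vurotoupil/ → vorotoupil.
Rule 2 (stop-cluster a-epenthesis): no segment meets the environment; /vorotoupil/ is unchanged.
Rule 3 (intervocalic spirantization): /t/ is a stop between vowels /o/ and /o/, so it spirantizes to the fricative [s]. /p/ is a stop between vowels /u/ and /i/, so it spirantizes to the fricative [f]. /vorotoupil/ → vorosoufil.
Rule 4 (final a-epenthesis): the form ends in the consonant /l/, so [a] is inserted word-finally. /vorosoufil/ → vorosoufila.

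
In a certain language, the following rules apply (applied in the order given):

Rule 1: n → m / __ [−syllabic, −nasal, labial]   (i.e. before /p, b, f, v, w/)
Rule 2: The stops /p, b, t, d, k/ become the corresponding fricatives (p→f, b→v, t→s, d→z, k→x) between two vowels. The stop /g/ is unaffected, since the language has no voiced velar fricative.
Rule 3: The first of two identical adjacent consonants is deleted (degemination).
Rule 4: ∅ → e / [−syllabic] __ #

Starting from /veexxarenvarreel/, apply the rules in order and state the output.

Rule 1 (nasal place assimilation): /n/ precedes the labial consonant /v/, so it assimilates in place to [m]. /veexxarenvarreel/ → veexxaremvarreel.
Rule 2 (intervocalic spirantization): no segment meets the environment; /veexxaremvarreel/ is unchanged.
Rule 3 (degemination): /xx/ is a geminate; the first /x/ deletes. /rr/ is a geminate; the first /r/ deletes. /veexxaremvarreel/ → veexaremvareel.
Rule 4 (final e-epenthesis): the form ends in the consonant /l/, so [e] is inserted word-finally. /veexaremvareel/ → veexaremvareele.

veexaremvareele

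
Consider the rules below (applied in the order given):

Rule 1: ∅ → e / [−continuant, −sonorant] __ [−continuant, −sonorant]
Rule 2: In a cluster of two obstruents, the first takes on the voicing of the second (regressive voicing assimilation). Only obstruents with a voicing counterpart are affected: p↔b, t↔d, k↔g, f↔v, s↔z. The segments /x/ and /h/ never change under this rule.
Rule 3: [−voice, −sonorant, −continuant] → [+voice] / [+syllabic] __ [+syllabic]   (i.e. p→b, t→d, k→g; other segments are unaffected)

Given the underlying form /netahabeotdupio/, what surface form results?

Rule 1 (stop-cluster e-epenthesis): /t/ and /d/ form a stop–stop cluster, so [e] is inserted between them. /netahabeotdupio/ → netahabeotedupio.
Rule 2 (regressive voicing assimilation): no segment meets the environment; /netahabeotedupio/ is unchanged.
Rule 3 (intervocalic voicing): /t/ is a voiceless stop between vowels /e/ and /a/, so it voices to [d]. /t/ is a voiceless stop between vowels /o/ and /e/, so it voices to [d]. /p/ is a voiceless stop between vowels /u/ and /i/, so it voices to [b]. /netahabeotedupio/ → nedahabeodedubio.

nedahabeodedubio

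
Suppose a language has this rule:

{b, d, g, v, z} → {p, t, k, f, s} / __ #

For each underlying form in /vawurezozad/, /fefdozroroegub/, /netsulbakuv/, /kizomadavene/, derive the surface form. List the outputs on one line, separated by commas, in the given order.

vawurezozat, fefdozroroegup, netsulbakuf, kizomadavene

/vawurezozad/: /d/ is a voiced obstruent in word-final position, so it devoices to [t]. → [vawurezozat].
/fefdozroroegub/: /b/ is a voiced obstruent in word-final position, so it devoices to [p]. → [fefdozroroegup].
/netsulbakuv/: /v/ is a voiced obstruent in word-final position, so it devoices to [f]. → [netsulbakuf].
/kizomadavene/: the rule's environment is not met; surfaces unchanged as [kizomadavene].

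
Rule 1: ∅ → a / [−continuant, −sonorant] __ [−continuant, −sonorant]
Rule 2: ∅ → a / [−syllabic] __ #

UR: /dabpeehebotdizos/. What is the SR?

dabapeehebotadizosa

Rule 1 (stop-cluster a-epenthesis): /b/ and /p/ form a stop–stop cluster, so [a] is inserted between them. /t/ and /d/ form a stop–stop cluster, so [a] is inserted between them. /dabpeehebotdizos/ → dabapeehebotadizos.
Rule 2 (final a-epenthesis): the form ends in the consonant /s/, so [a] is inserted word-finally. /dabapeehebotadizos/ → dabapeehebotadizosa.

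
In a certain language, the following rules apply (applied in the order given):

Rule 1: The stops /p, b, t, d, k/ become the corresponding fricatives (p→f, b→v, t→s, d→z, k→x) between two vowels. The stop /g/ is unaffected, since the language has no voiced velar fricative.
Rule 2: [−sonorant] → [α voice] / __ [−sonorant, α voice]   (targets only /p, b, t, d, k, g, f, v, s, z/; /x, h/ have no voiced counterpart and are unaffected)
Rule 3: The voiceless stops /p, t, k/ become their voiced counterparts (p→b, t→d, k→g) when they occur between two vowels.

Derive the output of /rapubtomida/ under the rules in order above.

Rule 1 (intervocalic spirantization): /p/ is a stop between vowels /a/ and /u/, so it spirantizes to the fricative [f]. /d/ is a stop between vowels /i/ and /a/, so it spirantizes to the fricative [z]. /rapubtomida/ → rafubtomiza.
Rule 2 (regressive voicing assimilation): /b/ precedes the voiceless obstruent /t/, so it devoices to [p] by assimilation. /rafubtomiza/ → rafuptomiza.
Rule 3 (intervocalic voicing): no segment meets the environment; /rafuptomiza/ is unchanged.

rafuptomiza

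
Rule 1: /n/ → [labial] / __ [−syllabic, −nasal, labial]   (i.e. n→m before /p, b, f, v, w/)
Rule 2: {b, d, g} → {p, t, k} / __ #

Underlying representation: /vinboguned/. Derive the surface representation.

Rule 1 (nasal place assimilation): /n/ precedes the labial consonant /b/, so it assimilates in place to [m]. /vinboguned/ → vimboguned.
Rule 2 (final devoicing): /d/ is a voiced stop in word-final position, so it devoices to [t]. /vimboguned/ → vimbogunet.

vimbogunet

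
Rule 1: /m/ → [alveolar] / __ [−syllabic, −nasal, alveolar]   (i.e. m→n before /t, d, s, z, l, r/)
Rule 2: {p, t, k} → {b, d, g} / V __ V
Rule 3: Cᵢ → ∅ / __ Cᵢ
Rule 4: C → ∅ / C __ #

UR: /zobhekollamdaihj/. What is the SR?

zobhegolandaih

Rule 1 (nasal place assimilation): /m/ precedes the alveolar consonant /d/, so it assimilates in place to [n]. /zobhekollamdaihj/ → zobhekollandaihj.
Rule 2 (intervocalic voicing): /k/ is a voiceless stop between vowels /e/ and /o/, so it voices to [g]. /zobhekollandaihj/ → zobhegollandaihj.
Rule 3 (degemination): /ll/ is a geminate; the first /l/ deletes. /zobhegollandaihj/ → zobhegolandaihj.
Rule 4 (final cluster simplification): /j/ is the second consonant of a word-final cluster /hj/, so it deletes. /zobhegolandaihj/ → zobhegolandaih.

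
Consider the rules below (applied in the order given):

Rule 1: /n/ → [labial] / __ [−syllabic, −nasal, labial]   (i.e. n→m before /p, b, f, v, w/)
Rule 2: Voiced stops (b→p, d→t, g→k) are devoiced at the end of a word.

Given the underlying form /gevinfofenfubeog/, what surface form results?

Rule 1 (nasal place assimilation): /n/ precedes the labial consonant /f/, so it assimilates in place to [m]. /n/ precedes the labial consonant /f/, so it assimilates in place to [m]. /gevinfofenfubeog/ → gevimfofemfubeog.
Rule 2 (final devoicing): /g/ is a voiced stop in word-final position, so it devoices to [k]. /gevimfofemfubeog/ → gevimfofemfubeok.

gevimfofemfubeok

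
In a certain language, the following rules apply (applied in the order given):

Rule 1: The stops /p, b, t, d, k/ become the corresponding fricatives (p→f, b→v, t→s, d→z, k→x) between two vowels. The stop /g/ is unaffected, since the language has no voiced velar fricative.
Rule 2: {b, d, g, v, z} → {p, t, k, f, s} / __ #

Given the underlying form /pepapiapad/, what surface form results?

Rule 1 (intervocalic spirantization): /p/ is a stop between vowels /e/ and /a/, so it spirantizes to the fricative [f]. /p/ is a stop between vowels /a/ and /i/, so it spirantizes to the fricative [f]. /p/ is a stop between vowels /a/ and /a/, so it spirantizes to the fricative [f]. /pepapiapad/ → pefafiafad.
Rule 2 (final devoicing): /d/ is a voiced obstruent in word-final position, so it devoices to [t]. /pefafiafad/ → pefafiafat.

pefafiafat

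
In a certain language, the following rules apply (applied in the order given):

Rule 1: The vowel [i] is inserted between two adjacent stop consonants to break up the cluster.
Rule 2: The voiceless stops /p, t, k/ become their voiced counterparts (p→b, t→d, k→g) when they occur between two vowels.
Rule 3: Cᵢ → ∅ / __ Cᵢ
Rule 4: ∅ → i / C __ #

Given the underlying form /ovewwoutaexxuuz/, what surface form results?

Rule 1 (stop-cluster i-epenthesis): no segment meets the environment; /ovewwoutaexxuuz/ is unchanged.
Rule 2 (intervocalic voicing): /t/ is a voiceless stop between vowels /u/ and /a/, so it voices to [d]. /ovewwoutaexxuuz/ → ovewwoudaexxuuz.
Rule 3 (degemination): /ww/ is a geminate; the first /w/ deletes. /xx/ is a geminate; the first /x/ deletes. /ovewwoudaexxuuz/ → ovewoudaexuuz.
Rule 4 (final i-epenthesis): the form ends in the consonant /z/, so [i] is inserted word-finally. /ovewoudaexuuz/ → ovewoudaexuuzi.

ovewoudaexuuzi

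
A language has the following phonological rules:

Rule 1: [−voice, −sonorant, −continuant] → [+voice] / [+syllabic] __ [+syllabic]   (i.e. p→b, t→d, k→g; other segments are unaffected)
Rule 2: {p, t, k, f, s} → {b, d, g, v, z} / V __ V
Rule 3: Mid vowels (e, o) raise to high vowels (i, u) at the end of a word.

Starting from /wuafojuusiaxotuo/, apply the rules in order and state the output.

wuavojuuziaxoduu

Rule 1 (intervocalic voicing): /t/ is a voiceless stop between vowels /o/ and /u/, so it voices to [d]. /wuafojuusiaxotuo/ → wuafojuusiaxoduo.
Rule 2 (intervocalic voicing): /f/ is a voiceless obstruent between vowels /a/ and /o/, so it voices to [v]. /s/ is a voiceless obstruent between vowels /u/ and /i/, so it voices to [z]. /wuafojuusiaxoduo/ → wuavojuuziaxoduo.
Rule 3 (final vowel raising): /o/ is a mid vowel in word-final position, so it raises to [u]. /wuavojuuziaxoduo/ → wuavojuuziaxoduu.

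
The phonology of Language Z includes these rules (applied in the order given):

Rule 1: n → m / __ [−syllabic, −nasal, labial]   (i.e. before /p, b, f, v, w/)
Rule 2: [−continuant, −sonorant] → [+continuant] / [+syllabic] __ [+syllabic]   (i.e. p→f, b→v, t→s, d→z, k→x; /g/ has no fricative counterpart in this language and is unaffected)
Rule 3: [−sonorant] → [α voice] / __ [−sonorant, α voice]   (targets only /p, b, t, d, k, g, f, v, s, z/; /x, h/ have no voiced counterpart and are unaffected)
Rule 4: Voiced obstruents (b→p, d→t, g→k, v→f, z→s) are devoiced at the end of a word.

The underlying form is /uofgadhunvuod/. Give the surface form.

Rule 1 (nasal place assimilation): /n/ precedes the labial consonant /v/, so it assimilates in place to [m]. /uofgadhunvuod/ → uofgadhumvuod.
Rule 2 (intervocalic spirantization): no segment meets the environment; /uofgadhumvuod/ is unchanged.
Rule 3 (regressive voicing assimilation): /f/ precedes the voiced obstruent /g/, so it voices to [v] by assimilation. /d/ precedes the voiceless obstruent /h/, so it devoices to [t] by assimilation. /uofgadhumvuod/ → uovgathumvuod.
Rule 4 (final devoicing): /d/ is a voiced obstruent in word-final position, so it devoices to [t]. /uovgathumvuod/ → uovgathumvuot.

uovgathumvuot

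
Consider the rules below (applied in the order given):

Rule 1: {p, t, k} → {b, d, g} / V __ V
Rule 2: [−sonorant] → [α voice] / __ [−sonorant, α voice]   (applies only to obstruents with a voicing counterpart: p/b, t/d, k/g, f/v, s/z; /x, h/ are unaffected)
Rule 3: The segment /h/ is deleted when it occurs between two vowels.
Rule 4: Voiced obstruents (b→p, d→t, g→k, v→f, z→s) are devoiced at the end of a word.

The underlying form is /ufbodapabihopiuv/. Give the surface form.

uvbodababiobiuf

Rule 1 (intervocalic voicing): /p/ is a voiceless stop between vowels /a/ and /a/, so it voices to [b]. /p/ is a voiceless stop between vowels /o/ and /i/, so it voices to [b]. /ufbodapabihopiuv/ → ufbodababihobiuv.
Rule 2 (regressive voicing assimilation): /f/ precedes the voiced obstruent /b/, so it voices to [v] by assimilation. /ufbodababihobiuv/ → uvbodababihobiuv.
Rule 3 (intervocalic h-deletion): /h/ occurs between vowels /i/ and /o/, so it deletes. /uvbodababihobiuv/ → uvbodababiobiuv.
Rule 4 (final devoicing): /v/ is a voiced obstruent in word-final position, so it devoices to [f]. /uvbodababiobiuv/ → uvbodababiobiuf.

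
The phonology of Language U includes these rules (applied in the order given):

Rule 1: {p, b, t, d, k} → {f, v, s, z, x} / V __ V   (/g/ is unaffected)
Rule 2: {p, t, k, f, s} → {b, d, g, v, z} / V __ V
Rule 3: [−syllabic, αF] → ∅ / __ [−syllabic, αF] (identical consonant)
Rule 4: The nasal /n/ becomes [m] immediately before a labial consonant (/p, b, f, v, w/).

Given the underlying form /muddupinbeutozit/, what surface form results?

muduvimbeuzozit

Rule 1 (intervocalic spirantization): /p/ is a stop between vowels /u/ and /i/, so it spirantizes to the fricative [f]. /t/ is a stop between vowels /u/ and /o/, so it spirantizes to the fricative [s]. /muddupinbeutozit/ → muddufinbeusozit.
Rule 2 (intervocalic voicing): /f/ is a voiceless obstruent between vowels /u/ and /i/, so it voices to [v]. /s/ is a voiceless obstruent between vowels /u/ and /o/, so it voices to [z]. /muddufinbeusozit/ → mudduvinbeuzozit.
Rule 3 (degemination): /dd/ is a geminate; the first /d/ deletes. /mudduvinbeuzozit/ → muduvinbeuzozit.
Rule 4 (nasal place assimilation): /n/ precedes the labial consonant /b/, so it assimilates in place to [m]. /muduvinbeuzozit/ → muduvimbeuzozit.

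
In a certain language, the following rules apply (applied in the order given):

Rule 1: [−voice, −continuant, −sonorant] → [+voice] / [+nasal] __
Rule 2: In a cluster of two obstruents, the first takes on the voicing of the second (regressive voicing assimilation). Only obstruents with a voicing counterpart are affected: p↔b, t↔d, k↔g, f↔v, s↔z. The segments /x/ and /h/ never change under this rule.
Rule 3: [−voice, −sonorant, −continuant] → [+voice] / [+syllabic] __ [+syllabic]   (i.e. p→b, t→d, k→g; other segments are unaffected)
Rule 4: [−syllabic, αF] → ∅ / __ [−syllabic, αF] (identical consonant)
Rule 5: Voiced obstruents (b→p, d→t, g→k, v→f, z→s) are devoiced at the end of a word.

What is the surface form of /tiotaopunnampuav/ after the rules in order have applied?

Rule 1 (post-nasal voicing): /p/ is a voiceless stop immediately after the nasal /m/, so it voices to [b]. /tiotaopunnampuav/ → tiotaopunnambuav.
Rule 2 (regressive voicing assimilation): no segment meets the environment; /tiotaopunnambuav/ is unchanged.
Rule 3 (intervocalic voicing): /t/ is a voiceless stop between vowels /o/ and /a/, so it voices to [d]. /p/ is a voiceless stop between vowels /o/ and /u/, so it voices to [b]. /tiotaopunnambuav/ → tiodaobunnambuav.
Rule 4 (degemination): /nn/ is a geminate; the first /n/ deletes. /tiodaobunnambuav/ → tiodaobunambuav.
Rule 5 (final devoicing): /v/ is a voiced obstruent in word-final position, so it devoices to [f]. /tiodaobunambuav/ → tiodaobunambuaf.

tiodaobunambuaf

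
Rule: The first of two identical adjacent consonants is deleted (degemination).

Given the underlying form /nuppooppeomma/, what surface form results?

/pp/ is a geminate; the first /p/ deletes.
/pp/ is a geminate; the first /p/ deletes.
/mm/ is a geminate; the first /m/ deletes.
The other instances of /n/, /p/, /m/ do not occur in the required environment and remain unchanged.
Surface form: [nupoopeoma].

nupoopeoma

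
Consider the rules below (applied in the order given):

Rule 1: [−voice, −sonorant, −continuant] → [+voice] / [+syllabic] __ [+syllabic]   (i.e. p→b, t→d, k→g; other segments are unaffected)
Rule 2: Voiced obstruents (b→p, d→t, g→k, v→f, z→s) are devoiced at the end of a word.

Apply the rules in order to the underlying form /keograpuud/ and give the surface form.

keograbuut

Rule 1 (intervocalic voicing): /p/ is a voiceless stop between vowels /a/ and /u/, so it voices to [b]. /keograpuud/ → keograbuud.
Rule 2 (final devoicing): /d/ is a voiced obstruent in word-final position, so it devoices to [t]. /keograbuud/ → keograbuut.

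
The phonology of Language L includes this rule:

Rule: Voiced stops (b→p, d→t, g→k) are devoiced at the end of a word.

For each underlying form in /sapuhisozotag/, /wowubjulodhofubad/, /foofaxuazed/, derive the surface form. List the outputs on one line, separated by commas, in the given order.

/sapuhisozotag/: /g/ is a voiced stop in word-final position, so it devoices to [k]. → [sapuhisozotak].
/wowubjulodhofubad/: /d/ is a voiced stop in word-final position, so it devoices to [t]. → [wowubjulodhofubat].
/foofaxuazed/: /d/ is a voiced stop in word-final position, so it devoices to [t]. → [foofaxuazet].

sapuhisozotak, wowubjulodhofubat, foofaxuazet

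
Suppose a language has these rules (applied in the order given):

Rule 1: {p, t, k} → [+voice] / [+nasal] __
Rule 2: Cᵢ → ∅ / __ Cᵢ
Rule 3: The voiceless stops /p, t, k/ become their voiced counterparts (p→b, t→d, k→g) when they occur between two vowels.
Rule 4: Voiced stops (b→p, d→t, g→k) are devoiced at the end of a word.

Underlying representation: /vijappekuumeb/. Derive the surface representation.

Rule 1 (post-nasal voicing): no segment meets the environment; /vijappekuumeb/ is unchanged.
Rule 2 (degemination): /pp/ is a geminate; the first /p/ deletes. /vijappekuumeb/ → vijapekuumeb.
Rule 3 (intervocalic voicing): /p/ is a voiceless stop between vowels /a/ and /e/, so it voices to [b]. /k/ is a voiceless stop between vowels /e/ and /u/, so it voices to [g]. /vijapekuumeb/ → vijabeguumeb.
Rule 4 (final devoicing): /b/ is a voiced stop in word-final position, so it devoices to [p]. /vijabeguumeb/ → vijabeguumep.

vijabeguumep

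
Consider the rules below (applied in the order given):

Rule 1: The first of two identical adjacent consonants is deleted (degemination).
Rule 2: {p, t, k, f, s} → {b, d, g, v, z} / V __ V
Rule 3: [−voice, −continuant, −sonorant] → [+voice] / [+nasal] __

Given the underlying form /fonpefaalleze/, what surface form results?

fonbevaaleze

Rule 1 (degemination): /ll/ is a geminate; the first /l/ deletes. /fonpefaalleze/ → fonpefaaleze.
Rule 2 (intervocalic voicing): /f/ is a voiceless obstruent between vowels /e/ and /a/, so it voices to [v]. /fonpefaaleze/ → fonpevaaleze.
Rule 3 (post-nasal voicing): /p/ is a voiceless stop immediately after the nasal /n/, so it voices to [b]. /fonpevaaleze/ → fonbevaaleze.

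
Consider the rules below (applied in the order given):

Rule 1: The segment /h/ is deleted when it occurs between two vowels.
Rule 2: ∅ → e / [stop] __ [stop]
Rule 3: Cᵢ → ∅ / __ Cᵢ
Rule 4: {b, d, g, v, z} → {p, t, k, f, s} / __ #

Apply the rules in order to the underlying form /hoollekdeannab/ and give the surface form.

hoolekedeanap

Rule 1 (intervocalic h-deletion): no segment meets the environment; /hoollekdeannab/ is unchanged.
Rule 2 (stop-cluster e-epenthesis): /k/ and /d/ form a stop–stop cluster, so [e] is inserted between them. /hoollekdeannab/ → hoollekedeannab.
Rule 3 (degemination): /ll/ is a geminate; the first /l/ deletes. /nn/ is a geminate; the first /n/ deletes. /hoollekedeannab/ → hoolekedeanab.
Rule 4 (final devoicing): /b/ is a voiced obstruent in word-final position, so it devoices to [p]. /hoolekedeanab/ → hoolekedeanap.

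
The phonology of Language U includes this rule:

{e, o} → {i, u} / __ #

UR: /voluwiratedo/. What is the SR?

voluwiratedu

/o/ is a mid vowel in word-final position, so it raises to [u].
The other instances of /o/, /e/ do not occur in the required environment and remain unchanged.
Surface form: [voluwiratedu].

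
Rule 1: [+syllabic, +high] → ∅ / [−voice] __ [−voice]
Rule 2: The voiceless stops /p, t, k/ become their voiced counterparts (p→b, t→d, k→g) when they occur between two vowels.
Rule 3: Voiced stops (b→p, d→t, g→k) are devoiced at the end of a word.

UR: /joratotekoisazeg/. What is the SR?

joradodegoisazek

Rule 1 (high vowel syncope): no segment meets the environment; /joratotekoisazeg/ is unchanged.
Rule 2 (intervocalic voicing): /t/ is a voiceless stop between vowels /a/ and /o/, so it voices to [d]. /t/ is a voiceless stop between vowels /o/ and /e/, so it voices to [d]. /k/ is a voiceless stop between vowels /e/ and /o/, so it voices to [g]. /joratotekoisazeg/ → joradodegoisazeg.
Rule 3 (final devoicing): /g/ is a voiced stop in word-final position, so it devoices to [k]. /joradodegoisazeg/ → joradodegoisazek.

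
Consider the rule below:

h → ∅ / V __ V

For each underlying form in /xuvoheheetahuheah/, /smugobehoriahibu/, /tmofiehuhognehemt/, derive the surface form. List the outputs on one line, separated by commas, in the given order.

/xuvoheheetahuheah/: /h/ occurs between vowels /o/ and /e/, so it deletes. /h/ occurs between vowels /e/ and /e/, so it deletes. /h/ occurs between vowels /a/ and /u/, so it deletes. /h/ occurs between vowels /u/ and /e/, so it deletes. → [xuvoeeetaueah].
/smugobehoriahibu/: /h/ occurs between vowels /e/ and /o/, so it deletes. /h/ occurs between vowels /a/ and /i/, so it deletes. → [smugobeoriaibu].
/tmofiehuhognehemt/: /h/ occurs between vowels /e/ and /u/, so it deletes. /h/ occurs between vowels /u/ and /o/, so it deletes. /h/ occurs between vowels /e/ and /e/, so it deletes. → [tmofieuogneemt].

xuvoeeetaueah, smugobeoriaibu, tmofieuogneemt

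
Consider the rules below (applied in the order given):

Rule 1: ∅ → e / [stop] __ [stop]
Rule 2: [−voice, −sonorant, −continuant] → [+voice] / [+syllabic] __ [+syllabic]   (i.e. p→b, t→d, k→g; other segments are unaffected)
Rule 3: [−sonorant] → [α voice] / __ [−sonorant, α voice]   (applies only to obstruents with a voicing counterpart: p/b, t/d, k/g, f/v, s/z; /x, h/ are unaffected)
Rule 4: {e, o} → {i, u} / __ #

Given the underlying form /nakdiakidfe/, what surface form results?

Rule 1 (stop-cluster e-epenthesis): /k/ and /d/ form a stop–stop cluster, so [e] is inserted between them. /nakdiakidfe/ → nakediakidfe.
Rule 2 (intervocalic voicing): /k/ is a voiceless stop between vowels /a/ and /e/, so it voices to [g]. /k/ is a voiceless stop between vowels /a/ and /i/, so it voices to [g]. /nakediakidfe/ → nagediagidfe.
Rule 3 (regressive voicing assimilation): /d/ precedes the voiceless obstruent /f/, so it devoices to [t] by assimilation. /nagediagidfe/ → nagediagitfe.
Rule 4 (final vowel raising): /e/ is a mid vowel in word-final position, so it raises to [i]. /nagediagitfe/ → nagediagitfi.

nagediagitfi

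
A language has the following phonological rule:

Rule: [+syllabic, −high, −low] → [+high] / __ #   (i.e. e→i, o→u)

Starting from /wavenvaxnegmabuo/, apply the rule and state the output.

/o/ is a mid vowel in word-final position, so it raises to [u].
The other instances of /e/ do not occur in the required environment and remain unchanged.
Surface form: [wavenvaxnegmabuu].

wavenvaxnegmabuu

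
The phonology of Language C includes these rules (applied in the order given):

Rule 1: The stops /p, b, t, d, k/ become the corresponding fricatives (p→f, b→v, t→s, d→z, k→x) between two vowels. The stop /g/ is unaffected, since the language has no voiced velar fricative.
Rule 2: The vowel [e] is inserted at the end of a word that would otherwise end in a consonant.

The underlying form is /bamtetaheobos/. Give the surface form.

bamtesaheovose

Rule 1 (intervocalic spirantization): /t/ is a stop between vowels /e/ and /a/, so it spirantizes to the fricative [s]. /b/ is a stop between vowels /o/ and /o/, so it spirantizes to the fricative [v]. /bamtetaheobos/ → bamtesaheovos.
Rule 2 (final e-epenthesis): the form ends in the consonant /s/, so [e] is inserted word-finally. /bamtesaheovos/ → bamtesaheovose.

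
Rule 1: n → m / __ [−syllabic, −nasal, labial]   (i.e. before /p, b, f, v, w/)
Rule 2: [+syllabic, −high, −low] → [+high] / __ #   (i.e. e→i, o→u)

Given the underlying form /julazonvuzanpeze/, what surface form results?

Rule 1 (nasal place assimilation): /n/ precedes the labial consonant /v/, so it assimilates in place to [m]. /n/ precedes the labial consonant /p/, so it assimilates in place to [m]. /julazonvuzanpeze/ → julazomvuzampeze.
Rule 2 (final vowel raising): /e/ is a mid vowel in word-final position, so it raises to [i]. /julazomvuzampeze/ → julazomvuzampezi.

julazomvuzampezi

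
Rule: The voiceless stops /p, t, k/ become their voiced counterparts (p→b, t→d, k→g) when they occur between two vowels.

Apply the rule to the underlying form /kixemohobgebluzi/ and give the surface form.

No segment of /kixemohobgebluzi/ meets the structural description of the rule, so the form surfaces unchanged.

kixemohobgebluzi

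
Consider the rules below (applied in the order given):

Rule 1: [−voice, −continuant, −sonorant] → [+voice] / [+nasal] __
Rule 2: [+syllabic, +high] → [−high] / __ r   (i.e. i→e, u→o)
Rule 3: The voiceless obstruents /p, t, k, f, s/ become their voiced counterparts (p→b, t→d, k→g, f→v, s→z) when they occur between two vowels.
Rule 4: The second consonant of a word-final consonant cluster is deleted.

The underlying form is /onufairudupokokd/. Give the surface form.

Rule 1 (post-nasal voicing): no segment meets the environment; /onufairudupokokd/ is unchanged.
Rule 2 (pre-rhotic lowering): /i/ is a high vowel immediately before /r/, so it lowers to [e]. /onufairudupokokd/ → onufaerudupokokd.
Rule 3 (intervocalic voicing): /f/ is a voiceless obstruent between vowels /u/ and /a/, so it voices to [v]. /p/ is a voiceless obstruent between vowels /u/ and /o/, so it voices to [b]. /k/ is a voiceless obstruent between vowels /o/ and /o/, so it voices to [g]. /onufaerudupokokd/ → onuvaerudubogokd.
Rule 4 (final cluster simplification): /d/ is the second consonant of a word-final cluster /kd/, so it deletes. /onuvaerudubogokd/ → onuvaerudubogok.

onuvaerudubogok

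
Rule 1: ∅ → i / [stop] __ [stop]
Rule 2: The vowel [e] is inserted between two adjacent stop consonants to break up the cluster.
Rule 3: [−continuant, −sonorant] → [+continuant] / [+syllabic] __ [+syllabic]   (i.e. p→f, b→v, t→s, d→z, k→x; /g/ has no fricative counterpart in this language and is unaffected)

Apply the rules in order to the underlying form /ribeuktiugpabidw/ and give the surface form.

riveuxisiugifavidw

Rule 1 (stop-cluster i-epenthesis): /k/ and /t/ form a stop–stop cluster, so [i] is inserted between them. /g/ and /p/ form a stop–stop cluster, so [i] is inserted between them. /ribeuktiugpabidw/ → ribeukitiugipabidw.
Rule 2 (stop-cluster e-epenthesis): no segment meets the environment; /ribeukitiugipabidw/ is unchanged.
Rule 3 (intervocalic spirantization): /b/ is a stop between vowels /i/ and /e/, so it spirantizes to the fricative [v]. /k/ is a stop between vowels /u/ and /i/, so it spirantizes to the fricative [x]. /t/ is a stop between vowels /i/ and /i/, so it spirantizes to the fricative [s]. /p/ is a stop between vowels /i/ and /a/, so it spirantizes to the fricative [f]. /b/ is a stop between vowels /a/ and /i/, so it spirantizes to the fricative [v]. /ribeukitiugipabidw/ → riveuxisiugifavidw.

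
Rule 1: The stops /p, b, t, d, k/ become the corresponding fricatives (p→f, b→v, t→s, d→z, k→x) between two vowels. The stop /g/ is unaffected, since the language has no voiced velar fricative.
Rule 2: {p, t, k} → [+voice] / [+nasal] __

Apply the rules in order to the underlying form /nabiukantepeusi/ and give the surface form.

Rule 1 (intervocalic spirantization): /b/ is a stop between vowels /a/ and /i/, so it spirantizes to the fricative [v]. /k/ is a stop between vowels /u/ and /a/, so it spirantizes to the fricative [x]. /p/ is a stop between vowels /e/ and /e/, so it spirantizes to the fricative [f]. /nabiukantepeusi/ → naviuxantefeusi.
Rule 2 (post-nasal voicing): /t/ is a voiceless stop immediately after the nasal /n/, so it voices to [d]. /naviuxantefeusi/ → naviuxandefeusi.

naviuxandefeusi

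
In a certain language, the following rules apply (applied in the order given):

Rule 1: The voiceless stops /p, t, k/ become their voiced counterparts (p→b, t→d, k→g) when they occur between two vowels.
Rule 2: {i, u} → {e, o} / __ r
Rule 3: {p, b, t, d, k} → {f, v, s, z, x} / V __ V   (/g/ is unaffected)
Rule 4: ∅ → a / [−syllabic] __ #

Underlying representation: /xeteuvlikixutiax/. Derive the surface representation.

Rule 1 (intervocalic voicing): /t/ is a voiceless stop between vowels /e/ and /e/, so it voices to [d]. /k/ is a voiceless stop between vowels /i/ and /i/, so it voices to [g]. /t/ is a voiceless stop between vowels /u/ and /i/, so it voices to [d]. /xeteuvlikixutiax/ → xedeuvligixudiax.
Rule 2 (pre-rhotic lowering): no segment meets the environment; /xedeuvligixudiax/ is unchanged.
Rule 3 (intervocalic spirantization): /d/ is a stop between vowels /e/ and /e/, so it spirantizes to the fricative [z]. /d/ is a stop between vowels /u/ and /i/, so it spirantizes to the fricative [z]. /xedeuvligixudiax/ → xezeuvligixuziax.
Rule 4 (final a-epenthesis): the form ends in the consonant /x/, so [a] is inserted word-finally. /xezeuvligixuziax/ → xezeuvligixuziaxa.

xezeuvligixuziaxa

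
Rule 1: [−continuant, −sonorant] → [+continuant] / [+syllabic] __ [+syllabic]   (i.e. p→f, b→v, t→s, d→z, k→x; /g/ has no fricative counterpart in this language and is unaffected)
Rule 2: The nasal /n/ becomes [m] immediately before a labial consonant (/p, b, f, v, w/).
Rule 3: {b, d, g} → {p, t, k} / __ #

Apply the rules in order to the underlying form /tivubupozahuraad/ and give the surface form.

tivuvufozahuraat

Rule 1 (intervocalic spirantization): /b/ is a stop between vowels /u/ and /u/, so it spirantizes to the fricative [v]. /p/ is a stop between vowels /u/ and /o/, so it spirantizes to the fricative [f]. /tivubupozahuraad/ → tivuvufozahuraad.
Rule 2 (nasal place assimilation): no segment meets the environment; /tivuvufozahuraad/ is unchanged.
Rule 3 (final devoicing): /d/ is a voiced stop in word-final position, so it devoices to [t]. /tivuvufozahuraad/ → tivuvufozahuraat.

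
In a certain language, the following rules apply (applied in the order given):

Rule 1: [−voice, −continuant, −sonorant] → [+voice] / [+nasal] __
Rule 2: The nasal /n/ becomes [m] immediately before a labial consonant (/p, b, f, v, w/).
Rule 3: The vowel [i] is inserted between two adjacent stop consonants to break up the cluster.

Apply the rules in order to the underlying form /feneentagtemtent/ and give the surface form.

feneendagitemdend

Rule 1 (post-nasal voicing): /t/ is a voiceless stop immediately after the nasal /n/, so it voices to [d]. /t/ is a voiceless stop immediately after the nasal /m/, so it voices to [d]. /t/ is a voiceless stop immediately after the nasal /n/, so it voices to [d]. /feneentagtemtent/ → feneendagtemdend.
Rule 2 (nasal place assimilation): no segment meets the environment; /feneendagtemdend/ is unchanged.
Rule 3 (stop-cluster i-epenthesis): /g/ and /t/ form a stop–stop cluster, so [i] is inserted between them. /feneendagtemdend/ → feneendagitemdend.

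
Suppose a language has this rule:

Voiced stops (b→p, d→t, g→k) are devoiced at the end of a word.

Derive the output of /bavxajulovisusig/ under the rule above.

/g/ is a voiced stop in word-final position, so it devoices to [k].
The other instance of /b/ does not occur in the required environment and remains unchanged.
Surface form: [bavxajulovisusik].

bavxajulovisusik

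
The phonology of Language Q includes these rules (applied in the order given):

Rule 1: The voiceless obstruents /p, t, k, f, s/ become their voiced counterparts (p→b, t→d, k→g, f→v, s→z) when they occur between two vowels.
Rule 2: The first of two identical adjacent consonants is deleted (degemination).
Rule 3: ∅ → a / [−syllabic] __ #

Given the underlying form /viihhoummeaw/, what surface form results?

Rule 1 (intervocalic voicing): no segment meets the environment; /viihhoummeaw/ is unchanged.
Rule 2 (degemination): /hh/ is a geminate; the first /h/ deletes. /mm/ is a geminate; the first /m/ deletes. /viihhoummeaw/ → viihoumeaw.
Rule 3 (final a-epenthesis): the form ends in the consonant /w/, so [a] is inserted word-finally. /viihoumeaw/ → viihoumeawa.

viihoumeawa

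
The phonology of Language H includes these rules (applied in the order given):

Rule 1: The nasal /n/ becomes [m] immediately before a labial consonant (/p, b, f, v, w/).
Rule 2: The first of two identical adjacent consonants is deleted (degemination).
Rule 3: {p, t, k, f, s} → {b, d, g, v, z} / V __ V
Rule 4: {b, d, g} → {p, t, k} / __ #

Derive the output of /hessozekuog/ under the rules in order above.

hezozeguok

Rule 1 (nasal place assimilation): no segment meets the environment; /hessozekuog/ is unchanged.
Rule 2 (degemination): /ss/ is a geminate; the first /s/ deletes. /hessozekuog/ → hesozekuog.
Rule 3 (intervocalic voicing): /s/ is a voiceless obstruent between vowels /e/ and /o/, so it voices to [z]. /k/ is a voiceless obstruent between vowels /e/ and /u/, so it voices to [g]. /hesozekuog/ → hezozeguog.
Rule 4 (final devoicing): /g/ is a voiced stop in word-final position, so it devoices to [k]. /hezozeguog/ → hezozeguok.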